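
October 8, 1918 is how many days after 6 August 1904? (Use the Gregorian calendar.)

5176

Aug 6, 1904 → Aug 6, 1905: 365 days.
Aug 6, 1905 → Aug 6, 1906: 365 days.
Aug 6, 1906 → Aug 6, 1907: 365 days.
Aug 6, 1907 → Aug 6, 1908: 366 days (Feb 29, 1908 is in that span).
Aug 6, 1908 → Aug 6, 1909: 365 days.
Aug 6, 1909 → Aug 6, 1910: 365 days.
Aug 6, 1910 → Aug 6, 1911: 365 days.
Aug 6, 1911 → Aug 6, 1912: 366 days (Feb 29, 1912 is in that span).
Aug 6, 1912 → Aug 6, 1913: 365 days.
Aug 6, 1913 → Aug 6, 1914: 365 days.
Aug 6, 1914 → Aug 6, 1915: 365 days.
Aug 6, 1915 → Aug 6, 1916: 366 days (Feb 29, 1916 is in that span).
Aug 6, 1916 → Aug 6, 1917: 365 days.
Aug 6, 1917 → Aug 6, 1918: 365 days.
Aug 6, 1918 → Sep 6, 1918: 31 days (August has 31).
Sep 6, 1918 → Oct 6, 1918: 30 days (September has 30).
Oct 6, 1918 → Oct 8, 1918: 2 days.
Total: 5176 days.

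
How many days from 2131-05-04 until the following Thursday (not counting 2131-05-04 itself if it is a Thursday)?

May 4, 2131 is a Friday.
From Friday to the next Thursday is 6 days.

6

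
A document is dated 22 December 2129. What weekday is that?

Thursday

Doomsday rule: the anchor day for the 2100s is Sunday. For year 29: 29÷12 = 2 r 5, and 5÷4 = 1, so 2+5+1 = 8.
Sunday + 8 ≡ Monday — that's 2129's doomsday.
In December the doomsday date is Dec 12.
Dec 22 is 10 days after Dec 12; 10 mod 7 = 3, so Monday + 3 = Thursday.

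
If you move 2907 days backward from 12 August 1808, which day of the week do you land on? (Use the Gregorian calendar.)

First find the weekday of Aug 12, 1808. Doomsday rule: the anchor day for the 1800s is Friday. For year 08: 8÷12 = 0 r 8, and 8÷4 = 2, so 0+8+2 = 10.
Friday + 10 ≡ Monday — that's 1808's doomsday.
In August the doomsday date is Aug 8.
Aug 12 is 4 days after Aug 8; 4 mod 7 = 4, so Monday + 4 = Friday.
2907 mod 7 = 2, so 2907 days before a Friday is Friday − 2 = Wednesday.

Wednesday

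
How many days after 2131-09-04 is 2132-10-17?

Sep 4, 2131 → Sep 4, 2132: 366 days (Feb 29, 2132 is in that span).
Sep 4, 2132 → Oct 4, 2132: 30 days (September has 30).
Oct 4, 2132 → Oct 17, 2132: 13 days.
Total: 409 days.

409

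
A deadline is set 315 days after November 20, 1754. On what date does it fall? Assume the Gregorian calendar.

October 1, 1755

Nov has 30 days: +11 → Dec 1, 1754 (304 left).
Dec has 31 days: +31 → Jan 1, 1755 (273 left).
Jan has 31 days: +31 → Feb 1, 1755 (242 left).
Feb has 28 days: +28 → Mar 1, 1755 (214 left).
Mar has 31 days: +31 → Apr 1, 1755 (183 left).
Apr has 30 days: +30 → May 1, 1755 (153 left).
May has 31 days: +31 → Jun 1, 1755 (122 left).
Jun has 30 days: +30 → Jul 1, 1755 (92 left).
Jul has 31 days: +31 → Aug 1, 1755 (61 left).
Aug has 31 days: +31 → Sep 1, 1755 (30 left).
Sep has 30 days: +30 → Oct 1, 1755 (0 left).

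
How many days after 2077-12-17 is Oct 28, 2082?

1776

Dec 17, 2077 → Dec 17, 2078: 365 days.
Dec 17, 2078 → Dec 17, 2079: 365 days.
Dec 17, 2079 → Dec 17, 2080: 366 days (Feb 29, 2080 is in that span).
Dec 17, 2080 → Dec 17, 2081: 365 days.
Dec 17, 2081 → Jan 17, 2082: 31 days (December has 31).
Jan 17, 2082 → Feb 17, 2082: 31 days (January has 31).
Feb 17, 2082 → Mar 17, 2082: 28 days (February has 28).
Mar 17, 2082 → Apr 17, 2082: 31 days (March has 31).
Apr 17, 2082 → May 17, 2082: 30 days (April has 30).
May 17, 2082 → Jun 17, 2082: 31 days (May has 31).
Jun 17, 2082 → Jul 17, 2082: 30 days (June has 30).
Jul 17, 2082 → Aug 17, 2082: 31 days (July has 31).
Aug 17, 2082 → Sep 17, 2082: 31 days (August has 31).
Sep 17, 2082 → Oct 17, 2082: 30 days (September has 30).
Oct 17, 2082 → Oct 28, 2082: 11 days.
Total: 1776 days.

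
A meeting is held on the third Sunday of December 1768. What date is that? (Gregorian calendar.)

December 1, 1768 is a Thursday.
The first Sunday is therefore December 4 (3 days later).
The third Sunday is 4 + 2×7 = December 18.

December 18, 1768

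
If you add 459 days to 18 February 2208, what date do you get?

May 22, 2209

+366 (one year; includes Feb 29, 2208) → Feb 18, 2209 (93 left).
Feb has 28 days: +11 → Mar 1, 2209 (82 left).
Mar has 31 days: +31 → Apr 1, 2209 (51 left).
Apr has 30 days: +30 → May 1, 2209 (21 left).
+21 → May 22, 2209.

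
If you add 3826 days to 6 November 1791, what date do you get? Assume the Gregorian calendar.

April 29, 1802

+366 (one year; includes Feb 29, 1792) → Nov 6, 1792 (3460 left).
+365 (one year) → Nov 6, 1793 (3095 left).
+365 (one year) → Nov 6, 1794 (2730 left).
+365 (one year) → Nov 6, 1795 (2365 left).
+366 (one year; includes Feb 29, 1796) → Nov 6, 1796 (1999 left).
+365 (one year) → Nov 6, 1797 (1634 left).
+365 (one year) → Nov 6, 1798 (1269 left).
+365 (one year) → Nov 6, 1799 (904 left).
+365 (one year) → Nov 6, 1800 (539 left).
+365 (one year) → Nov 6, 1801 (174 left).
Nov has 30 days: +25 → Dec 1, 1801 (149 left).
Dec has 31 days: +31 → Jan 1, 1802 (118 left).
Jan has 31 days: +31 → Feb 1, 1802 (87 left).
Feb has 28 days: +28 → Mar 1, 1802 (59 left).
Mar has 31 days: +31 → Apr 1, 1802 (28 left).
+28 → Apr 29, 1802.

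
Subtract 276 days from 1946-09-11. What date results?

December 9, 1945

−11 → Aug 31, 1946 (end of Aug, 31 days; 265 left).
−31 → Jul 31, 1946 (end of Jul, 31 days; 234 left).
−31 → Jun 30, 1946 (end of Jun, 30 days; 203 left).
−30 → May 31, 1946 (end of May, 31 days; 173 left).
−31 → Apr 30, 1946 (end of Apr, 30 days; 142 left).
−30 → Mar 31, 1946 (end of Mar, 31 days; 112 left).
−31 → Feb 28, 1946 (end of Feb, 28 days; 81 left).
−28 → Jan 31, 1946 (end of Jan, 31 days; 53 left).
−31 → Dec 31, 1945 (end of Dec, 31 days; 22 left).
−22 → Dec 9, 1945.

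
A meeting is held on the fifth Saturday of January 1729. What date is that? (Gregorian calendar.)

January 1, 1729 is a Saturday.
The first Saturday is therefore January 1 (same day).
The fifth Saturday is 1 + 4×7 = January 29.

January 29, 1729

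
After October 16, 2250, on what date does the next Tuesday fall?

October 22, 2250

Oct 16, 2250 is a Wednesday.
From Wednesday to the next Tuesday is 6 days.
Oct 16, 2250 + 6 = Oct 22, 2250.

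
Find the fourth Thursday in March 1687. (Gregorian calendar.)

March 27, 1687

March 1, 1687 is a Saturday.
The first Thursday is therefore March 6 (5 days later).
The fourth Thursday is 6 + 3×7 = March 27.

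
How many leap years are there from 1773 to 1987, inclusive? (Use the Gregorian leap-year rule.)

Multiples of 4 in [1773,1987]: 53.
Of those, multiples of 100: 2 (not leap unless ÷400).
Multiples of 400: 0.
Leap years = 53 − 2 + 0 = 51.

51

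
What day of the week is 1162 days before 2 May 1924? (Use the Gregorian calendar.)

Friday

May 2, 1924 is a Friday.
1162 mod 7 = 0, so 1162 days before a Friday is Friday − 0 = Friday.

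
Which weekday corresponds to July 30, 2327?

Saturday

Doomsday rule: the anchor day for the 2300s is Wednesday. For year 27: 27÷12 = 2 r 3, and 3÷4 = 0, so 2+3+0 = 5.
Wednesday + 5 ≡ Monday — that's 2327's doomsday.
In July the doomsday date is Jul 11.
Jul 30 is 19 days after Jul 11; 19 mod 7 = 5, so Monday + 5 = Saturday.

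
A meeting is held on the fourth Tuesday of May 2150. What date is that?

May 26, 2150

May 1, 2150 is a Friday.
The first Tuesday is therefore May 5 (4 days later).
The fourth Tuesday is 5 + 3×7 = May 26.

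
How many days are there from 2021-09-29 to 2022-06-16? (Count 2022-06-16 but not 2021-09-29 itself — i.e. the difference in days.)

Sep 29, 2021 → Oct 29, 2021: 30 days (September has 30).
Oct 29, 2021 → Nov 29, 2021: 31 days (October has 31).
Nov 29, 2021 → Dec 29, 2021: 30 days (November has 30).
Dec 29, 2021 → Jan 29, 2022: 31 days (December has 31).
Jan 29, 2022 → Feb 28, 2022: 30 days (January has 31).
Feb 28, 2022 → Mar 28, 2022: 28 days (February has 28).
Mar 28, 2022 → Apr 28, 2022: 31 days (March has 31).
Apr 28, 2022 → May 28, 2022: 30 days (April has 30).
May 28, 2022 → Jun 16, 2022: 19 days.
Total: 260 days.

260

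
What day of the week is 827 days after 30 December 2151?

First find the weekday of Dec 30, 2151. Doomsday rule: the anchor day for the 2100s is Sunday. For year 51: 51÷12 = 4 r 3, and 3÷4 = 0, so 4+3+0 = 7.
Sunday + 7 ≡ Sunday — that's 2151's doomsday.
In December the doomsday date is Dec 12.
Dec 30 is 18 days after Dec 12; 18 mod 7 = 4, so Sunday + 4 = Thursday.
827 mod 7 = 1, so 827 days after a Thursday is Thursday + 1 = Friday.

Friday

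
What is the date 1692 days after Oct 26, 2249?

June 14, 2254

+365 (one year) → Oct 26, 2250 (1327 left).
+365 (one year) → Oct 26, 2251 (962 left).
+366 (one year; includes Feb 29, 2252) → Oct 26, 2252 (596 left).
+365 (one year) → Oct 26, 2253 (231 left).
Oct has 31 days: +6 → Nov 1, 2253 (225 left).
Nov has 30 days: +30 → Dec 1, 2253 (195 left).
Dec has 31 days: +31 → Jan 1, 2254 (164 left).
Jan has 31 days: +31 → Feb 1, 2254 (133 left).
Feb has 28 days: +28 → Mar 1, 2254 (105 left).
Mar has 31 days: +31 → Apr 1, 2254 (74 left).
Apr has 30 days: +30 → May 1, 2254 (44 left).
May has 31 days: +31 → Jun 1, 2254 (13 left).
+13 → Jun 14, 2254.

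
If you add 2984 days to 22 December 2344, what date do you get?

February 22, 2353

+365 (one year) → Dec 22, 2345 (2619 left).
+365 (one year) → Dec 22, 2346 (2254 left).
+365 (one year) → Dec 22, 2347 (1889 left).
+366 (one year; includes Feb 29, 2348) → Dec 22, 2348 (1523 left).
+365 (one year) → Dec 22, 2349 (1158 left).
+365 (one year) → Dec 22, 2350 (793 left).
+365 (one year) → Dec 22, 2351 (428 left).
+366 (one year; includes Feb 29, 2352) → Dec 22, 2352 (62 left).
Dec has 31 days: +10 → Jan 1, 2353 (52 left).
Jan has 31 days: +31 → Feb 1, 2353 (21 left).
+21 → Feb 22, 2353.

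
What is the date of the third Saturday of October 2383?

October 1, 2383 is a Saturday.
The first Saturday is therefore October 1 (same day).
The third Saturday is 1 + 2×7 = October 15.

October 15, 2383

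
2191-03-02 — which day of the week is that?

Doomsday rule: the anchor day for the 2100s is Sunday. For year 91: 91÷12 = 7 r 7, and 7÷4 = 1, so 7+7+1 = 15.
Sunday + 15 ≡ Monday — that's 2191's doomsday.
In March the doomsday date is Mar 14.
Mar 2 is 12 days before Mar 14; 12 mod 7 = 5, so Monday − 5 = Wednesday.

Wednesday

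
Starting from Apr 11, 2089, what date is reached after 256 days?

December 23, 2089

Apr has 30 days: +20 → May 1, 2089 (236 left).
May has 31 days: +31 → Jun 1, 2089 (205 left).
Jun has 30 days: +30 → Jul 1, 2089 (175 left).
Jul has 31 days: +31 → Aug 1, 2089 (144 left).
Aug has 31 days: +31 → Sep 1, 2089 (113 left).
Sep has 30 days: +30 → Oct 1, 2089 (83 left).
Oct has 31 days: +31 → Nov 1, 2089 (52 left).
Nov has 30 days: +30 → Dec 1, 2089 (22 left).
+22 → Dec 23, 2089.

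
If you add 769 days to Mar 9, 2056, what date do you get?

April 17, 2058

+365 (one year) → Mar 9, 2057 (404 left).
+365 (one year) → Mar 9, 2058 (39 left).
Mar has 31 days: +23 → Apr 1, 2058 (16 left).
+16 → Apr 17, 2058.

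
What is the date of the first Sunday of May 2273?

May 1, 2273 is a Thursday.
The first Sunday is therefore May 4 (3 days later).

May 4, 2273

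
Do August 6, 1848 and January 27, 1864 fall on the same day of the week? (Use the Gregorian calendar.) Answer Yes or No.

From Aug 6, 1848 to Jan 27, 1864 is 5652 days.
5652 mod 7 = 3, so they are different weekdays.
(Aug 6, 1848 is a Sunday; Jan 27, 1864 is a Wednesday.)

No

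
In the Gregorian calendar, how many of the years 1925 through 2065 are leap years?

35

Multiples of 4 in [1925,2065]: 35.
Of those, multiples of 100: 1 (not leap unless ÷400).
Multiples of 400: 1.
Leap years = 35 − 1 + 1 = 35.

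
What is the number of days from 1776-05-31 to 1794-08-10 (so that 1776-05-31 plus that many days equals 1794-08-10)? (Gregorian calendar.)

May 31, 1776 → May 31, 1777: 365 days.
May 31, 1777 → May 31, 1778: 365 days.
May 31, 1778 → May 31, 1779: 365 days.
May 31, 1779 → May 31, 1780: 366 days (Feb 29, 1780 is in that span).
May 31, 1780 → May 31, 1781: 365 days.
May 31, 1781 → May 31, 1782: 365 days.
May 31, 1782 → May 31, 1783: 365 days.
May 31, 1783 → May 31, 1784: 366 days (Feb 29, 1784 is in that span).
May 31, 1784 → May 31, 1785: 365 days.
May 31, 1785 → May 31, 1786: 365 days.
May 31, 1786 → May 31, 1787: 365 days.
May 31, 1787 → May 31, 1788: 366 days (Feb 29, 1788 is in that span).
May 31, 1788 → May 31, 1789: 365 days.
May 31, 1789 → May 31, 1790: 365 days.
May 31, 1790 → May 31, 1791: 365 days.
May 31, 1791 → May 31, 1792: 366 days (Feb 29, 1792 is in that span).
May 31, 1792 → May 31, 1793: 365 days.
May 31, 1793 → May 31, 1794: 365 days.
May 31, 1794 → Jun 30, 1794: 30 days (May has 31).
Jun 30, 1794 → Jul 30, 1794: 30 days (June has 30).
Jul 30, 1794 → Aug 10, 1794: 11 days.
Total: 6645 days.

6645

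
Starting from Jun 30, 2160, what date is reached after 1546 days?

+365 (one year) → Jun 30, 2161 (1181 left).
+365 (one year) → Jun 30, 2162 (816 left).
+365 (one year) → Jun 30, 2163 (451 left).
+366 (one year; includes Feb 29, 2164) → Jun 30, 2164 (85 left).
Jun has 30 days: +1 → Jul 1, 2164 (84 left).
Jul has 31 days: +31 → Aug 1, 2164 (53 left).
Aug has 31 days: +31 → Sep 1, 2164 (22 left).
+22 → Sep 23, 2164.

September 23, 2164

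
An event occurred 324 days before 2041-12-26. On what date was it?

February 5, 2041

−26 → Nov 30, 2041 (end of Nov, 30 days; 298 left).
−30 → Oct 31, 2041 (end of Oct, 31 days; 268 left).
−31 → Sep 30, 2041 (end of Sep, 30 days; 237 left).
−30 → Aug 31, 2041 (end of Aug, 31 days; 207 left).
−31 → Jul 31, 2041 (end of Jul, 31 days; 176 left).
−31 → Jun 30, 2041 (end of Jun, 30 days; 145 left).
−30 → May 31, 2041 (end of May, 31 days; 115 left).
−31 → Apr 30, 2041 (end of Apr, 30 days; 84 left).
−30 → Mar 31, 2041 (end of Mar, 31 days; 54 left).
−31 → Feb 28, 2041 (end of Feb, 28 days; 23 left).
−23 → Feb 5, 2041.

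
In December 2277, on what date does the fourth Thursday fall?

December 27, 2277

December 1, 2277 is a Saturday.
The first Thursday is therefore December 6 (5 days later).
The fourth Thursday is 6 + 3×7 = December 27.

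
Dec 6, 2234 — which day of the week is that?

Saturday

Doomsday rule: the anchor day for the 2200s is Friday. For year 34: 34÷12 = 2 r 10, and 10÷4 = 2, so 2+10+2 = 14.
Friday + 14 ≡ Friday — that's 2234's doomsday.
In December the doomsday date is Dec 12.
Dec 6 is 6 days before Dec 12; 6 mod 7 = 6, so Friday − 6 = Saturday.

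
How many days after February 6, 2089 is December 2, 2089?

299

Feb 6, 2089 → Mar 6, 2089: 28 days (February has 28).
Mar 6, 2089 → Apr 6, 2089: 31 days (March has 31).
Apr 6, 2089 → May 6, 2089: 30 days (April has 30).
May 6, 2089 → Jun 6, 2089: 31 days (May has 31).
Jun 6, 2089 → Jul 6, 2089: 30 days (June has 30).
Jul 6, 2089 → Aug 6, 2089: 31 days (July has 31).
Aug 6, 2089 → Sep 6, 2089: 31 days (August has 31).
Sep 6, 2089 → Oct 6, 2089: 30 days (September has 30).
Oct 6, 2089 → Nov 6, 2089: 31 days (October has 31).
Nov 6, 2089 → Dec 2, 2089: 26 days.
Total: 299 days.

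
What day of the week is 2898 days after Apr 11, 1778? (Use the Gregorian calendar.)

Saturday

First find the weekday of Apr 11, 1778. Doomsday rule: the anchor day for the 1700s is Sunday. For year 78: 78÷12 = 6 r 6, and 6÷4 = 1, so 6+6+1 = 13.
Sunday + 13 ≡ Saturday — that's 1778's doomsday.
In April the doomsday date is Apr 4.
Apr 11 is 7 days after Apr 4; 7 mod 7 = 0, so Saturday + 0 = Saturday.
2898 mod 7 = 0, so 2898 days after a Saturday is Saturday + 0 = Saturday.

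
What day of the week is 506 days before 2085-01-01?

Saturday

Jan 1, 2085 is a Monday.
506 mod 7 = 2, so 506 days before a Monday is Monday − 2 = Saturday.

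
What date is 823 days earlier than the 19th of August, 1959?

May 18, 1957

−365 (one year) → Aug 19, 1958 (458 left).
−365 (one year) → Aug 19, 1957 (93 left).
−19 → Jul 31, 1957 (end of Jul, 31 days; 74 left).
−31 → Jun 30, 1957 (end of Jun, 30 days; 43 left).
−30 → May 31, 1957 (end of May, 31 days; 13 left).
−13 → May 18, 1957.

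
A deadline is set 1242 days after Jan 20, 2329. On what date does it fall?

+365 (one year) → Jan 20, 2330 (877 left).
+365 (one year) → Jan 20, 2331 (512 left).
+365 (one year) → Jan 20, 2332 (147 left).
Jan has 31 days: +12 → Feb 1, 2332 (135 left).
Feb has 29 days: +29 → Mar 1, 2332 (106 left).
Mar has 31 days: +31 → Apr 1, 2332 (75 left).
Apr has 30 days: +30 → May 1, 2332 (45 left).
May has 31 days: +31 → Jun 1, 2332 (14 left).
+14 → Jun 15, 2332.

June 15, 2332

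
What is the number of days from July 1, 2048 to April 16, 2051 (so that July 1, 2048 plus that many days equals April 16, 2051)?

1019

Jul 1, 2048 → Jul 1, 2049: 365 days.
Jul 1, 2049 → Jul 1, 2050: 365 days.
Jul 1, 2050 → Aug 1, 2050: 31 days (July has 31).
Aug 1, 2050 → Sep 1, 2050: 31 days (August has 31).
Sep 1, 2050 → Oct 1, 2050: 30 days (September has 30).
Oct 1, 2050 → Nov 1, 2050: 31 days (October has 31).
Nov 1, 2050 → Dec 1, 2050: 30 days (November has 30).
Dec 1, 2050 → Jan 1, 2051: 31 days (December has 31).
Jan 1, 2051 → Feb 1, 2051: 31 days (January has 31).
Feb 1, 2051 → Mar 1, 2051: 28 days (February has 28).
Mar 1, 2051 → Apr 1, 2051: 31 days (March has 31).
Apr 1, 2051 → Apr 16, 2051: 15 days.
Total: 1019 days.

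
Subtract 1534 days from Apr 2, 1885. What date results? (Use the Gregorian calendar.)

−365 (one year) → Apr 2, 1884 (1169 left).
−366 (one year; includes Feb 29, 1884) → Apr 2, 1883 (803 left).
−365 (one year) → Apr 2, 1882 (438 left).
−365 (one year) → Apr 2, 1881 (73 left).
−2 → Mar 31, 1881 (end of Mar, 31 days; 71 left).
−31 → Feb 28, 1881 (end of Feb, 28 days; 40 left).
−28 → Jan 31, 1881 (end of Jan, 31 days; 12 left).
−12 → Jan 19, 1881.

January 19, 1881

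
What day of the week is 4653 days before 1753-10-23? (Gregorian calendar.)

Thursday

Oct 23, 1753 is a Tuesday.
4653 mod 7 = 5, so 4653 days before a Tuesday is Tuesday − 5 = Thursday.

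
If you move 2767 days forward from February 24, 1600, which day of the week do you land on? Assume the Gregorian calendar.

Saturday

First find the weekday of Feb 24, 1600. Doomsday rule: the anchor day for the 1600s is Tuesday. For year 00: 0÷12 = 0 r 0, and 0÷4 = 0, so 0+0+0 = 0.
Tuesday + 0 ≡ Tuesday — that's 1600's doomsday.
In February the doomsday date is Feb 29 (1600 is a leap year (divisible by 400)).
Feb 24 is 5 days before Feb 29; 5 mod 7 = 5, so Tuesday − 5 = Thursday.
2767 mod 7 = 2, so 2767 days after a Thursday is Thursday + 2 = Saturday.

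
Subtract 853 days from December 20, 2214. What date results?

August 19, 2212

−365 (one year) → Dec 20, 2213 (488 left).
−365 (one year) → Dec 20, 2212 (123 left).
−20 → Nov 30, 2212 (end of Nov, 30 days; 103 left).
−30 → Oct 31, 2212 (end of Oct, 31 days; 73 left).
−31 → Sep 30, 2212 (end of Sep, 30 days; 42 left).
−30 → Aug 31, 2212 (end of Aug, 31 days; 12 left).
−12 → Aug 19, 2212.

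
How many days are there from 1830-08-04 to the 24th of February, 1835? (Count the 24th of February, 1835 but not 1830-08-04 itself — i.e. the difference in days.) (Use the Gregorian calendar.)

Aug 4, 1830 → Aug 4, 1831: 365 days.
Aug 4, 1831 → Aug 4, 1832: 366 days (Feb 29, 1832 is in that span).
Aug 4, 1832 → Aug 4, 1833: 365 days.
Aug 4, 1833 → Aug 4, 1834: 365 days.
Aug 4, 1834 → Sep 4, 1834: 31 days (August has 31).
Sep 4, 1834 → Oct 4, 1834: 30 days (September has 30).
Oct 4, 1834 → Nov 4, 1834: 31 days (October has 31).
Nov 4, 1834 → Dec 4, 1834: 30 days (November has 30).
Dec 4, 1834 → Jan 4, 1835: 31 days (December has 31).
Jan 4, 1835 → Feb 4, 1835: 31 days (January has 31).
Feb 4, 1835 → Feb 24, 1835: 20 days.
Total: 1665 days.

1665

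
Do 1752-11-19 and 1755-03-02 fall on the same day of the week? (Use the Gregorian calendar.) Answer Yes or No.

From Nov 19, 1752 to Mar 2, 1755 is 833 days.
833 mod 7 = 0, so they are the same weekday.
(Nov 19, 1752 is a Sunday; Mar 2, 1755 is a Sunday.)

Yes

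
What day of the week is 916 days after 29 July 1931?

Tuesday

Jul 29, 1931 is a Wednesday.
916 mod 7 = 6, so 916 days after a Wednesday is Wednesday + 6 = Tuesday.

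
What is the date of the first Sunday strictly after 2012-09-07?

September 9, 2012

Sep 7, 2012 is a Friday.
From Friday to the next Sunday is 2 days.
Sep 7, 2012 + 2 = Sep 9, 2012.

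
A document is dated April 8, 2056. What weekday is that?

Saturday

January 1, 2056 is a Saturday.
Jan 1, 2056 → Feb 1, 2056: 31 days (January has 31).
Feb 1, 2056 → Mar 1, 2056: 29 days (February has 29).
Mar 1, 2056 → Apr 1, 2056: 31 days (March has 31).
Apr 1, 2056 → Apr 8, 2056: 7 days.
Total: 98 days.
98 mod 7 = 0, so Saturday + 0 = Saturday.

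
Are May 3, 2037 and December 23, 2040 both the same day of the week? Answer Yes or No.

From May 3, 2037 to Dec 23, 2040 is 1330 days.
1330 mod 7 = 0, so they are the same weekday.
(May 3, 2037 is a Sunday; Dec 23, 2040 is a Sunday.)

Yes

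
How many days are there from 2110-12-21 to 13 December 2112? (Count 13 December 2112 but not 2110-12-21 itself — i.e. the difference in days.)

Dec 21, 2110 → Dec 21, 2111: 365 days.
Dec 21, 2111 → Jan 21, 2112: 31 days (December has 31).
Jan 21, 2112 → Feb 21, 2112: 31 days (January has 31).
Feb 21, 2112 → Mar 21, 2112: 29 days (February has 29).
Mar 21, 2112 → Apr 21, 2112: 31 days (March has 31).
Apr 21, 2112 → May 21, 2112: 30 days (April has 30).
May 21, 2112 → Jun 21, 2112: 31 days (May has 31).
Jun 21, 2112 → Jul 21, 2112: 30 days (June has 30).
Jul 21, 2112 → Aug 21, 2112: 31 days (July has 31).
Aug 21, 2112 → Sep 21, 2112: 31 days (August has 31).
Sep 21, 2112 → Oct 21, 2112: 30 days (September has 30).
Oct 21, 2112 → Nov 21, 2112: 31 days (October has 31).
Nov 21, 2112 → Dec 13, 2112: 22 days.
Total: 723 days.

723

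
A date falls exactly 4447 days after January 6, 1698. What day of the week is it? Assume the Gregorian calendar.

Wednesday

First find the weekday of Jan 6, 1698. Doomsday rule: the anchor day for the 1600s is Tuesday. For year 98: 98÷12 = 8 r 2, and 2÷4 = 0, so 8+2+0 = 10.
Tuesday + 10 ≡ Friday — that's 1698's doomsday.
In January the doomsday date is Jan 3 (1698 is not a leap year).
Jan 6 is 3 days after Jan 3; 3 mod 7 = 3, so Friday + 3 = Monday.
4447 mod 7 = 2, so 4447 days after a Monday is Monday + 2 = Wednesday.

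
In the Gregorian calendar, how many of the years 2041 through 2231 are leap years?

45

Multiples of 4 in [2041,2231]: 47.
Of those, multiples of 100: 2 (not leap unless ÷400).
Multiples of 400: 0.
Leap years = 47 − 2 + 0 = 45.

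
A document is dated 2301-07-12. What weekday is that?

Friday

Doomsday rule: the anchor day for the 2300s is Wednesday. For year 01: 1÷12 = 0 r 1, and 1÷4 = 0, so 0+1+0 = 1.
Wednesday + 1 ≡ Thursday — that's 2301's doomsday.
In July the doomsday date is Jul 11.
Jul 12 is 1 day after Jul 11; 1 mod 7 = 1, so Thursday + 1 = Friday.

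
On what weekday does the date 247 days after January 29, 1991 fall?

Thursday

Jan 29, 1991 is a Tuesday.
247 mod 7 = 2, so 247 days after a Tuesday is Tuesday + 2 = Thursday.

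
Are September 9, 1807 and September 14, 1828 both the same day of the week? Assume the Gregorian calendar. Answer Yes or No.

No

From Sep 9, 1807 to Sep 14, 1828 is 7676 days.
7676 mod 7 = 4, so they are different weekdays.
(Sep 9, 1807 is a Wednesday; Sep 14, 1828 is a Sunday.)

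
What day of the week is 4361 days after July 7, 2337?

Wednesday

First find the weekday of Jul 7, 2337. Doomsday rule: the anchor day for the 2300s is Wednesday. For year 37: 37÷12 = 3 r 1, and 1÷4 = 0, so 3+1+0 = 4.
Wednesday + 4 ≡ Sunday — that's 2337's doomsday.
In July the doomsday date is Jul 11.
Jul 7 is 4 days before Jul 11; 4 mod 7 = 4, so Sunday − 4 = Wednesday.
4361 mod 7 = 0, so 4361 days after a Wednesday is Wednesday + 0 = Wednesday.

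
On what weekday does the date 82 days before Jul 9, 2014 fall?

Jul 9, 2014 is a Wednesday.
82 mod 7 = 5, so 82 days before a Wednesday is Wednesday − 5 = Friday.

Friday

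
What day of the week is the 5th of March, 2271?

Sunday

Doomsday rule: the anchor day for the 2200s is Friday. For year 71: 71÷12 = 5 r 11, and 11÷4 = 2, so 5+11+2 = 18.
Friday + 18 ≡ Tuesday — that's 2271's doomsday.
In March the doomsday date is Mar 14.
Mar 5 is 9 days before Mar 14; 9 mod 7 = 2, so Tuesday − 2 = Sunday.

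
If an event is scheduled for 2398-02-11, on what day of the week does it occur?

Doomsday rule: the anchor day for the 2300s is Wednesday. For year 98: 98÷12 = 8 r 2, and 2÷4 = 0, so 8+2+0 = 10.
Wednesday + 10 ≡ Saturday — that's 2398's doomsday.
In February the doomsday date is Feb 28 (2398 is not a leap year).
Feb 11 is 17 days before Feb 28; 17 mod 7 = 3, so Saturday − 3 = Wednesday.

Wednesday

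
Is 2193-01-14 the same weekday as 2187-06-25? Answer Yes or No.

Yes

From Jun 25, 2187 to Jan 14, 2193 is 2030 days.
2030 mod 7 = 0, so they are the same weekday.
(Jun 25, 2187 is a Monday; Jan 14, 2193 is a Monday.)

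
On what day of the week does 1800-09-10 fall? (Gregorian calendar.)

Wednesday

January 1, 1800 is a Wednesday.
Jan 1, 1800 → Feb 1, 1800: 31 days (January has 31).
Feb 1, 1800 → Mar 1, 1800: 28 days (February has 28).
Mar 1, 1800 → Apr 1, 1800: 31 days (March has 31).
Apr 1, 1800 → May 1, 1800: 30 days (April has 30).
May 1, 1800 → Jun 1, 1800: 31 days (May has 31).
Jun 1, 1800 → Jul 1, 1800: 30 days (June has 30).
Jul 1, 1800 → Aug 1, 1800: 31 days (July has 31).
Aug 1, 1800 → Sep 1, 1800: 31 days (August has 31).
Sep 1, 1800 → Sep 10, 1800: 9 days.
Total: 252 days.
252 mod 7 = 0, so Wednesday + 0 = Wednesday.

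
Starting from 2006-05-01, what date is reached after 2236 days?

+365 (one year) → May 1, 2007 (1871 left).
+366 (one year; includes Feb 29, 2008) → May 1, 2008 (1505 left).
+365 (one year) → May 1, 2009 (1140 left).
+365 (one year) → May 1, 2010 (775 left).
+365 (one year) → May 1, 2011 (410 left).
+366 (one year; includes Feb 29, 2012) → May 1, 2012 (44 left).
May has 31 days: +31 → Jun 1, 2012 (13 left).
+13 → Jun 14, 2012.

June 14, 2012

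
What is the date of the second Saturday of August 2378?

August 12, 2378

August 1, 2378 is a Tuesday.
The first Saturday is therefore August 5 (4 days later).
The second Saturday is 5 + 1×7 = August 12.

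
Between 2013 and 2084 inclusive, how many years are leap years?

Multiples of 4 in [2013,2084]: 18.
Of those, multiples of 100: 0 (not leap unless ÷400).
Multiples of 400: 0.
Leap years = 18 − 0 + 0 = 18.

18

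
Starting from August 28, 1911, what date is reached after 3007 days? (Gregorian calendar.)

+366 (one year; includes Feb 29, 1912) → Aug 28, 1912 (2641 left).
+365 (one year) → Aug 28, 1913 (2276 left).
+365 (one year) → Aug 28, 1914 (1911 left).
+365 (one year) → Aug 28, 1915 (1546 left).
+366 (one year; includes Feb 29, 1916) → Aug 28, 1916 (1180 left).
+365 (one year) → Aug 28, 1917 (815 left).
+365 (one year) → Aug 28, 1918 (450 left).
+365 (one year) → Aug 28, 1919 (85 left).
Aug has 31 days: +4 → Sep 1, 1919 (81 left).
Sep has 30 days: +30 → Oct 1, 1919 (51 left).
Oct has 31 days: +31 → Nov 1, 1919 (20 left).
+20 → Nov 21, 1919.

November 21, 1919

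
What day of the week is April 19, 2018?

Doomsday rule: the anchor day for the 2000s is Tuesday. For year 18: 18÷12 = 1 r 6, and 6÷4 = 1, so 1+6+1 = 8.
Tuesday + 8 ≡ Wednesday — that's 2018's doomsday.
In April the doomsday date is Apr 4.
Apr 19 is 15 days after Apr 4; 15 mod 7 = 1, so Wednesday + 1 = Thursday.

Thursday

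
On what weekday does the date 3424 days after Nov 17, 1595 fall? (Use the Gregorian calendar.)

Nov 17, 1595 is a Friday.
3424 mod 7 = 1, so 3424 days after a Friday is Friday + 1 = Saturday.

Saturday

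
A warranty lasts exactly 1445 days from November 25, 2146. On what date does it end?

+365 (one year) → Nov 25, 2147 (1080 left).
+366 (one year; includes Feb 29, 2148) → Nov 25, 2148 (714 left).
+365 (one year) → Nov 25, 2149 (349 left).
Nov has 30 days: +6 → Dec 1, 2149 (343 left).
Dec has 31 days: +31 → Jan 1, 2150 (312 left).
Jan has 31 days: +31 → Feb 1, 2150 (281 left).
Feb has 28 days: +28 → Mar 1, 2150 (253 left).
Mar has 31 days: +31 → Apr 1, 2150 (222 left).
Apr has 30 days: +30 → May 1, 2150 (192 left).
May has 31 days: +31 → Jun 1, 2150 (161 left).
Jun has 30 days: +30 → Jul 1, 2150 (131 left).
Jul has 31 days: +31 → Aug 1, 2150 (100 left).
Aug has 31 days: +31 → Sep 1, 2150 (69 left).
Sep has 30 days: +30 → Oct 1, 2150 (39 left).
Oct has 31 days: +31 → Nov 1, 2150 (8 left).
+8 → Nov 9, 2150.

November 9, 2150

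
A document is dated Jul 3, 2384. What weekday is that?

Doomsday rule: the anchor day for the 2300s is Wednesday. For year 84: 84÷12 = 7 r 0, and 0÷4 = 0, so 7+0+0 = 7.
Wednesday + 7 ≡ Wednesday — that's 2384's doomsday.
In July the doomsday date is Jul 11.
Jul 3 is 8 days before Jul 11; 8 mod 7 = 1, so Wednesday − 1 = Tuesday.

Tuesday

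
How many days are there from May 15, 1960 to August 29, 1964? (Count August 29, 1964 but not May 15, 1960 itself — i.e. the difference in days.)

May 15, 1960 → May 15, 1961: 365 days.
May 15, 1961 → May 15, 1962: 365 days.
May 15, 1962 → May 15, 1963: 365 days.
May 15, 1963 → May 15, 1964: 366 days (Feb 29, 1964 is in that span).
May 15, 1964 → Jun 15, 1964: 31 days (May has 31).
Jun 15, 1964 → Jul 15, 1964: 30 days (June has 30).
Jul 15, 1964 → Aug 15, 1964: 31 days (July has 31).
Aug 15, 1964 → Aug 29, 1964: 14 days.
Total: 1567 days.

1567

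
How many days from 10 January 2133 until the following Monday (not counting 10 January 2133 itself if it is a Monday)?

2

Jan 10, 2133 is a Saturday.
From Saturday to the next Monday is 2 days.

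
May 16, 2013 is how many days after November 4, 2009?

1289

Nov 4, 2009 → Nov 4, 2010: 365 days.
Nov 4, 2010 → Nov 4, 2011: 365 days.
Nov 4, 2011 → Nov 4, 2012: 366 days (Feb 29, 2012 is in that span).
Nov 4, 2012 → Dec 4, 2012: 30 days (November has 30).
Dec 4, 2012 → Jan 4, 2013: 31 days (December has 31).
Jan 4, 2013 → Feb 4, 2013: 31 days (January has 31).
Feb 4, 2013 → Mar 4, 2013: 28 days (February has 28).
Mar 4, 2013 → Apr 4, 2013: 31 days (March has 31).
Apr 4, 2013 → May 4, 2013: 30 days (April has 30).
May 4, 2013 → May 16, 2013: 12 days.
Total: 1289 days.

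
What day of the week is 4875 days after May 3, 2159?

Sunday

First find the weekday of May 3, 2159. Doomsday rule: the anchor day for the 2100s is Sunday. For year 59: 59÷12 = 4 r 11, and 11÷4 = 2, so 4+11+2 = 17.
Sunday + 17 ≡ Wednesday — that's 2159's doomsday.
In May the doomsday date is May 9.
May 3 is 6 days before May 9; 6 mod 7 = 6, so Wednesday − 6 = Thursday.
4875 mod 7 = 3, so 4875 days after a Thursday is Thursday + 3 = Sunday.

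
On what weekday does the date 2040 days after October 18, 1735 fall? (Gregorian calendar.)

First find the weekday of Oct 18, 1735. Doomsday rule: the anchor day for the 1700s is Sunday. For year 35: 35÷12 = 2 r 11, and 11÷4 = 2, so 2+11+2 = 15.
Sunday + 15 ≡ Monday — that's 1735's doomsday.
In October the doomsday date is Oct 10.
Oct 18 is 8 days after Oct 10; 8 mod 7 = 1, so Monday + 1 = Tuesday.
2040 mod 7 = 3, so 2040 days after a Tuesday is Tuesday + 3 = Friday.

Friday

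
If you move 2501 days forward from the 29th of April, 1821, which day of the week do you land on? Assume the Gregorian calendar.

Tuesday

First find the weekday of Apr 29, 1821. Doomsday rule: the anchor day for the 1800s is Friday. For year 21: 21÷12 = 1 r 9, and 9÷4 = 2, so 1+9+2 = 12.
Friday + 12 ≡ Wednesday — that's 1821's doomsday.
In April the doomsday date is Apr 4.
Apr 29 is 25 days after Apr 4; 25 mod 7 = 4, so Wednesday + 4 = Sunday.
2501 mod 7 = 2, so 2501 days after a Sunday is Sunday + 2 = Tuesday.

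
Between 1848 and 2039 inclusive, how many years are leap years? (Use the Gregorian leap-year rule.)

Multiples of 4 in [1848,2039]: 48.
Of those, multiples of 100: 2 (not leap unless ÷400).
Multiples of 400: 1.
Leap years = 48 − 2 + 1 = 47.

47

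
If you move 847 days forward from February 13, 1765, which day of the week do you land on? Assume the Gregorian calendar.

Wednesday

Feb 13, 1765 is a Wednesday.
847 mod 7 = 0, so 847 days after a Wednesday is Wednesday + 0 = Wednesday.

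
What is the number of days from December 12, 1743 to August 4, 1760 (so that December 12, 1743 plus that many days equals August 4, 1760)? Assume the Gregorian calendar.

Dec 12, 1743 → Dec 12, 1744: 366 days (Feb 29, 1744 is in that span).
Dec 12, 1744 → Dec 12, 1745: 365 days.
Dec 12, 1745 → Dec 12, 1746: 365 days.
Dec 12, 1746 → Dec 12, 1747: 365 days.
Dec 12, 1747 → Dec 12, 1748: 366 days (Feb 29, 1748 is in that span).
Dec 12, 1748 → Dec 12, 1749: 365 days.
Dec 12, 1749 → Dec 12, 1750: 365 days.
Dec 12, 1750 → Dec 12, 1751: 365 days.
Dec 12, 1751 → Dec 12, 1752: 366 days (Feb 29, 1752 is in that span).
Dec 12, 1752 → Dec 12, 1753: 365 days.
Dec 12, 1753 → Dec 12, 1754: 365 days.
Dec 12, 1754 → Dec 12, 1755: 365 days.
Dec 12, 1755 → Dec 12, 1756: 366 days (Feb 29, 1756 is in that span).
Dec 12, 1756 → Dec 12, 1757: 365 days.
Dec 12, 1757 → Dec 12, 1758: 365 days.
Dec 12, 1758 → Dec 12, 1759: 365 days.
Dec 12, 1759 → Jan 12, 1760: 31 days (December has 31).
Jan 12, 1760 → Feb 12, 1760: 31 days (January has 31).
Feb 12, 1760 → Mar 12, 1760: 29 days (February has 29).
Mar 12, 1760 → Apr 12, 1760: 31 days (March has 31).
Apr 12, 1760 → May 12, 1760: 30 days (April has 30).
May 12, 1760 → Jun 12, 1760: 31 days (May has 31).
Jun 12, 1760 → Jul 12, 1760: 30 days (June has 30).
Jul 12, 1760 → Aug 4, 1760: 23 days.
Total: 6080 days.

6080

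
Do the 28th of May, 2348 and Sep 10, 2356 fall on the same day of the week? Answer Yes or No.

From May 28, 2348 to Sep 10, 2356 is 3027 days.
3027 mod 7 = 3, so they are different weekdays.
(May 28, 2348 is a Friday; Sep 10, 2356 is a Monday.)

No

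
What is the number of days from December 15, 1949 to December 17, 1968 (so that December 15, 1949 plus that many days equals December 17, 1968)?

6942

Dec 15, 1949 → Dec 15, 1950: 365 days.
Dec 15, 1950 → Dec 15, 1951: 365 days.
Dec 15, 1951 → Dec 15, 1952: 366 days (Feb 29, 1952 is in that span).
Dec 15, 1952 → Dec 15, 1953: 365 days.
Dec 15, 1953 → Dec 15, 1954: 365 days.
Dec 15, 1954 → Dec 15, 1955: 365 days.
Dec 15, 1955 → Dec 15, 1956: 366 days (Feb 29, 1956 is in that span).
Dec 15, 1956 → Dec 15, 1957: 365 days.
Dec 15, 1957 → Dec 15, 1958: 365 days.
Dec 15, 1958 → Dec 15, 1959: 365 days.
Dec 15, 1959 → Dec 15, 1960: 366 days (Feb 29, 1960 is in that span).
Dec 15, 1960 → Dec 15, 1961: 365 days.
Dec 15, 1961 → Dec 15, 1962: 365 days.
Dec 15, 1962 → Dec 15, 1963: 365 days.
Dec 15, 1963 → Dec 15, 1964: 366 days (Feb 29, 1964 is in that span).
Dec 15, 1964 → Dec 15, 1965: 365 days.
Dec 15, 1965 → Dec 15, 1966: 365 days.
Dec 15, 1966 → Dec 15, 1967: 365 days.
Dec 15, 1967 → Jan 15, 1968: 31 days (December has 31).
Jan 15, 1968 → Feb 15, 1968: 31 days (January has 31).
Feb 15, 1968 → Mar 15, 1968: 29 days (February has 29).
Mar 15, 1968 → Apr 15, 1968: 31 days (March has 31).
Apr 15, 1968 → May 15, 1968: 30 days (April has 30).
May 15, 1968 → Jun 15, 1968: 31 days (May has 31).
Jun 15, 1968 → Jul 15, 1968: 30 days (June has 30).
Jul 15, 1968 → Aug 15, 1968: 31 days (July has 31).
Aug 15, 1968 → Sep 15, 1968: 31 days (August has 31).
Sep 15, 1968 → Oct 15, 1968: 30 days (September has 30).
Oct 15, 1968 → Nov 15, 1968: 31 days (October has 31).
Nov 15, 1968 → Dec 15, 1968: 30 days (November has 30).
Dec 15, 1968 → Dec 17, 1968: 2 days.
Total: 6942 days.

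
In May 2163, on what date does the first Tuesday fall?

May 1, 2163 is a Sunday.
The first Tuesday is therefore May 3 (2 days later).

May 3, 2163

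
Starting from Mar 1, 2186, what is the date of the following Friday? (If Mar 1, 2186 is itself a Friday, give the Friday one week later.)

March 3, 2186

Mar 1, 2186 is a Wednesday.
From Wednesday to the next Friday is 2 days.
Mar 1, 2186 + 2 = Mar 3, 2186.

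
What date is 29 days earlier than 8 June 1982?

May 10, 1982

−8 → May 31, 1982 (end of May, 31 days; 21 left).
−21 → May 10, 1982.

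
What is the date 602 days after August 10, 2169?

April 4, 2171

+365 (one year) → Aug 10, 2170 (237 left).
Aug has 31 days: +22 → Sep 1, 2170 (215 left).
Sep has 30 days: +30 → Oct 1, 2170 (185 left).
Oct has 31 days: +31 → Nov 1, 2170 (154 left).
Nov has 30 days: +30 → Dec 1, 2170 (124 left).
Dec has 31 days: +31 → Jan 1, 2171 (93 left).
Jan has 31 days: +31 → Feb 1, 2171 (62 left).
Feb has 28 days: +28 → Mar 1, 2171 (34 left).
Mar has 31 days: +31 → Apr 1, 2171 (3 left).
+3 → Apr 4, 2171.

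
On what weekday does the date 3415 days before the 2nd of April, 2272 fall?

Apr 2, 2272 is a Tuesday.
3415 mod 7 = 6, so 3415 days before a Tuesday is Tuesday − 6 = Wednesday.

Wednesday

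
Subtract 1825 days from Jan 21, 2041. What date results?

January 23, 2036

−366 (one year; includes Feb 29, 2040) → Jan 21, 2040 (1459 left).
−365 (one year) → Jan 21, 2039 (1094 left).
−365 (one year) → Jan 21, 2038 (729 left).
−365 (one year) → Jan 21, 2037 (364 left).
−21 → Dec 31, 2036 (end of Dec, 31 days; 343 left).
−31 → Nov 30, 2036 (end of Nov, 30 days; 312 left).
−30 → Oct 31, 2036 (end of Oct, 31 days; 282 left).
−31 → Sep 30, 2036 (end of Sep, 30 days; 251 left).
−30 → Aug 31, 2036 (end of Aug, 31 days; 221 left).
−31 → Jul 31, 2036 (end of Jul, 31 days; 190 left).
−31 → Jun 30, 2036 (end of Jun, 30 days; 159 left).
−30 → May 31, 2036 (end of May, 31 days; 129 left).
−31 → Apr 30, 2036 (end of Apr, 30 days; 98 left).
−30 → Mar 31, 2036 (end of Mar, 31 days; 68 left).
−31 → Feb 29, 2036 (end of Feb, 29 days; 37 left).
−29 → Jan 31, 2036 (end of Jan, 31 days; 8 left).
−8 → Jan 23, 2036.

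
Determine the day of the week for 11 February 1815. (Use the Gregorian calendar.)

Saturday

Doomsday rule: the anchor day for the 1800s is Friday. For year 15: 15÷12 = 1 r 3, and 3÷4 = 0, so 1+3+0 = 4.
Friday + 4 ≡ Tuesday — that's 1815's doomsday.
In February the doomsday date is Feb 28 (1815 is not a leap year).
Feb 11 is 17 days before Feb 28; 17 mod 7 = 3, so Tuesday − 3 = Saturday.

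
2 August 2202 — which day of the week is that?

Monday

Doomsday rule: the anchor day for the 2200s is Friday. For year 02: 2÷12 = 0 r 2, and 2÷4 = 0, so 0+2+0 = 2.
Friday + 2 ≡ Sunday — that's 2202's doomsday.
In August the doomsday date is Aug 8.
Aug 2 is 6 days before Aug 8; 6 mod 7 = 6, so Sunday − 6 = Monday.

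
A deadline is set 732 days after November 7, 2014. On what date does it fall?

+365 (one year) → Nov 7, 2015 (367 left).
Nov has 30 days: +24 → Dec 1, 2015 (343 left).
Dec has 31 days: +31 → Jan 1, 2016 (312 left).
Jan has 31 days: +31 → Feb 1, 2016 (281 left).
Feb has 29 days: +29 → Mar 1, 2016 (252 left).
Mar has 31 days: +31 → Apr 1, 2016 (221 left).
Apr has 30 days: +30 → May 1, 2016 (191 left).
May has 31 days: +31 → Jun 1, 2016 (160 left).
Jun has 30 days: +30 → Jul 1, 2016 (130 left).
Jul has 31 days: +31 → Aug 1, 2016 (99 left).
Aug has 31 days: +31 → Sep 1, 2016 (68 left).
Sep has 30 days: +30 → Oct 1, 2016 (38 left).
Oct has 31 days: +31 → Nov 1, 2016 (7 left).
+7 → Nov 8, 2016.

November 8, 2016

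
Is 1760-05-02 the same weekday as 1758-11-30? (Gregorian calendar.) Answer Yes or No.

No

From Nov 30, 1758 to May 2, 1760 is 519 days.
519 mod 7 = 1, so they are different weekdays.
(Nov 30, 1758 is a Thursday; May 2, 1760 is a Friday.)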